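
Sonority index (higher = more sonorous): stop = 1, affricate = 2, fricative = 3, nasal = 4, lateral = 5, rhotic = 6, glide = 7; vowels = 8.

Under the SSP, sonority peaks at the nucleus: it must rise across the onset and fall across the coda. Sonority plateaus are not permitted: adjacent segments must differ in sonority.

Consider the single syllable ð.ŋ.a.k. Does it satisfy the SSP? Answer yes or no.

Onset: /ð/ is a fricative (sonority 3), /ŋ/ is a nasal (sonority 4); then the nucleus /a/ (sonority 8).
Onset profile 3-4-8 — rises to the nucleus.
Coda: /k/ is a stop (sonority 1).
Coda profile 8-1 — falls from the nucleus.

yes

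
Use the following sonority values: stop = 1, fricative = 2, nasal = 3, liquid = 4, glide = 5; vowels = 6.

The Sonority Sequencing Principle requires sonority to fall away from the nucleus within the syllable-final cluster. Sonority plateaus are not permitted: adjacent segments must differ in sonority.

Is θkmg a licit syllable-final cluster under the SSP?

no

/θ/ is a fricative (sonority 2).
/k/ is a stop (sonority 1).
/m/ is a nasal (sonority 3).
/g/ is a stop (sonority 1).
The profile is 2-1-3-1. Between /k/ (1) and /m/ (3) sonority does not fall, so the cluster violates the SSP.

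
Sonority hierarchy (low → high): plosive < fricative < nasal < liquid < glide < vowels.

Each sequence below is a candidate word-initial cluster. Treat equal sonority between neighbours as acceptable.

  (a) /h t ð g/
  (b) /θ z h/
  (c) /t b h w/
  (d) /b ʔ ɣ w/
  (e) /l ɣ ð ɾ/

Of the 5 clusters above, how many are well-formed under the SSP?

3

(a) sonority 2-1-2-1: ill-formed.
(b) sonority 2-2-2: well-formed.
(c) sonority 1-1-2-5: well-formed.
(d) sonority 1-1-2-5: well-formed.
(e) sonority 4-2-2-4: ill-formed.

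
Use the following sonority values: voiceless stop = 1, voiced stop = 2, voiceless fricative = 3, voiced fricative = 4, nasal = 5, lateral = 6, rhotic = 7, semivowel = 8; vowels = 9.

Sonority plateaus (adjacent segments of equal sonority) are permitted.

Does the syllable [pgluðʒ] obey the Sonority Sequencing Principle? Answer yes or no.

Onset: /p/ is a voiceless stop (sonority 1), /g/ is a voiced stop (sonority 2), /l/ is a lateral (sonority 6); then the nucleus /u/ (sonority 9).
Onset profile 1-2-6-9 — rises to the nucleus.
Coda: /ð/ is a voiced fricative (sonority 4), /ʒ/ is a voiced fricative (sonority 4).
Coda profile 9-4-4 — falls from the nucleus.

yes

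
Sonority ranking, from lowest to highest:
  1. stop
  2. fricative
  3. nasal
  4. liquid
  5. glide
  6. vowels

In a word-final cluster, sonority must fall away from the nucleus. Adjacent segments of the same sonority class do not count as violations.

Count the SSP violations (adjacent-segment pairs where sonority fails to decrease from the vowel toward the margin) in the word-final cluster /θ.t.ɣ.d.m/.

2

/θ/: fricative = 2.
/t/: stop = 1.
/ɣ/: fricative = 2.
/d/: stop = 1.
/m/: nasal = 3.
/θ/→/t/: 2→1 (falls) — ok.
/t/→/ɣ/: 1→2 (does not fall) — violation.
/ɣ/→/d/: 2→1 (falls) — ok.
/d/→/m/: 1→3 (does not fall) — violation.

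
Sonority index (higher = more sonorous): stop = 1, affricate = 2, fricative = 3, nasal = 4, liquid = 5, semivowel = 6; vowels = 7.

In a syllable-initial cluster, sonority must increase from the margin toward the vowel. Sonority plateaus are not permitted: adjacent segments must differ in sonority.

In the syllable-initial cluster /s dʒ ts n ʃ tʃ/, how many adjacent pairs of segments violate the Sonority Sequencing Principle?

4

/s/ — fricative, sonority 3.
/dʒ/ — affricate, sonority 2.
/ts/ — affricate, sonority 2.
/n/ — nasal, sonority 4.
/ʃ/ — fricative, sonority 3.
/tʃ/ — affricate, sonority 2.
/s/→/dʒ/: 3→2 (does not rise) — violation.
/dʒ/→/ts/: 2→2 (plateau) — violation.
/ts/→/n/: 2→4 (rises) — ok.
/n/→/ʃ/: 4→3 (does not rise) — violation.
/ʃ/→/tʃ/: 3→2 (does not rise) — violation.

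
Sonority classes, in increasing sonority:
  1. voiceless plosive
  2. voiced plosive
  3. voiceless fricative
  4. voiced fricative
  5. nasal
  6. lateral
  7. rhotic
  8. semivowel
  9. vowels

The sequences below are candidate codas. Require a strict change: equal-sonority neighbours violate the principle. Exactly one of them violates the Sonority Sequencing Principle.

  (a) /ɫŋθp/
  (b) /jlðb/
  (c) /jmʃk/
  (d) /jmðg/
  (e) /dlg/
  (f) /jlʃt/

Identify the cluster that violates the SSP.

(a) sonority 6-5-3-1: well-formed.
(b) sonority 8-6-4-2: well-formed.
(c) sonority 8-5-3-1: well-formed.
(d) sonority 8-5-4-2: well-formed.
(e) sonority 2-6-2: ill-formed.
(f) sonority 8-6-3-1: well-formed.

e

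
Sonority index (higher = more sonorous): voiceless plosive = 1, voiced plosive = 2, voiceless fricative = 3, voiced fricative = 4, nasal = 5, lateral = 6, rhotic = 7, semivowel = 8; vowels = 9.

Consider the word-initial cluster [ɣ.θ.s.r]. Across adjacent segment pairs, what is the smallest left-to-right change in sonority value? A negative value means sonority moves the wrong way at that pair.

/ɣ/ — voiced fricative, sonority 4.
/θ/ — voiceless fricative, sonority 3.
/s/ — voiceless fricative, sonority 3.
/r/ — rhotic, sonority 7.
/ɣ/→/θ/: change -1.
/θ/→/s/: change +0.
/s/→/r/: change +4.
Minimum = -1.

-1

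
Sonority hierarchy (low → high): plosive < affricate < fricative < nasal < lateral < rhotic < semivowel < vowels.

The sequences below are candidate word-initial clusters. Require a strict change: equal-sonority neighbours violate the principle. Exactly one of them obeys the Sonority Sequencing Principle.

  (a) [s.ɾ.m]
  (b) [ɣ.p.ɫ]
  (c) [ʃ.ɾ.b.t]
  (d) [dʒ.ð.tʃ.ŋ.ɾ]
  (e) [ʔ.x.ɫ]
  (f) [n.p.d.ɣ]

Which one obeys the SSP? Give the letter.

(a) sonority 3-6-4: ill-formed.
(b) sonority 3-1-5: ill-formed.
(c) sonority 3-6-1-1: ill-formed.
(d) sonority 2-3-2-4-6: ill-formed.
(e) sonority 1-3-5: well-formed.
(f) sonority 4-1-1-3: ill-formed.

e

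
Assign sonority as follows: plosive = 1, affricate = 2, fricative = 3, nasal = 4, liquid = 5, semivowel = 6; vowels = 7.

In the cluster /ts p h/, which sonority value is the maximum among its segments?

/ts/ is an affricate (sonority 2).
/p/ is a plosive (sonority 1).
/h/ is a fricative (sonority 3).
The maximum is 3.

3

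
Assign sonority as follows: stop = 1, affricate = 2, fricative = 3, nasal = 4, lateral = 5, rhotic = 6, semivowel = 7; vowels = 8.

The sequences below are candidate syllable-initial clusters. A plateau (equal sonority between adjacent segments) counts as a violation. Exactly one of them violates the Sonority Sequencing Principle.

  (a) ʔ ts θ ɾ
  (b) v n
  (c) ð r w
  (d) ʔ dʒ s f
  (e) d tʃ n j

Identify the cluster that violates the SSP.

(a) ʔ ts θ ɾ: profile 1-2-3-6 — obeys.
(b) v n: profile 3-4 — obeys.
(c) ð r w: profile 3-6-7 — obeys.
(d) ʔ dʒ s f: profile 1-2-3-3 — violates.
(e) d tʃ n j: profile 1-2-4-7 — obeys.

d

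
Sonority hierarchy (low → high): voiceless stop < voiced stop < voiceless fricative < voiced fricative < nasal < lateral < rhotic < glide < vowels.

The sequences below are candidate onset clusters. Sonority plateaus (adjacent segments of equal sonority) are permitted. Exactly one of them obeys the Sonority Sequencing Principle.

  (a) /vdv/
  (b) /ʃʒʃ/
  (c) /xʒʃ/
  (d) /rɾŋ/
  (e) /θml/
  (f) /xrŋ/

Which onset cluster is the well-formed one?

e

(a) 4-2-4 → violates
(b) 3-4-3 → violates
(c) 3-4-3 → violates
(d) 7-7-5 → violates
(e) 3-5-6 → obeys
(f) 3-7-5 → violates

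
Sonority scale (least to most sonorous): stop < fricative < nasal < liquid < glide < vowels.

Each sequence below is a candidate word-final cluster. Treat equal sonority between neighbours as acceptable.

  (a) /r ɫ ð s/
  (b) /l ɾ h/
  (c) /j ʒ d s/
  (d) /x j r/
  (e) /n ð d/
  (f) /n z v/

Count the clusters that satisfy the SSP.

(a) /r ɫ ð s/: profile 4-4-2-2 — obeys.
(b) /l ɾ h/: profile 4-4-2 — obeys.
(c) /j ʒ d s/: profile 5-2-1-2 — violates.
(d) /x j r/: profile 2-5-4 — violates.
(e) /n ð d/: profile 3-2-1 — obeys.
(f) /n z v/: profile 3-2-2 — obeys.

4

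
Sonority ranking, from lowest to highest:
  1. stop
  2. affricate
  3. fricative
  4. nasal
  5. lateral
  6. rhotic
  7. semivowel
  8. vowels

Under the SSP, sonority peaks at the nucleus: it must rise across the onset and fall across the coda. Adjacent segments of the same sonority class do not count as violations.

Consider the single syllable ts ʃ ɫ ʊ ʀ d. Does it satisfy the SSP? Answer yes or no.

Onset: /ts/ is an affricate (sonority 2), /ʃ/ is a fricative (sonority 3), /ɫ/ is a lateral (sonority 5); then the nucleus /ʊ/ (sonority 8).
Onset profile 2-3-5-8 — rises to the nucleus.
Coda: /ʀ/ is a rhotic (sonority 6), /d/ is a stop (sonority 1).
Coda profile 8-6-1 — falls from the nucleus.

yes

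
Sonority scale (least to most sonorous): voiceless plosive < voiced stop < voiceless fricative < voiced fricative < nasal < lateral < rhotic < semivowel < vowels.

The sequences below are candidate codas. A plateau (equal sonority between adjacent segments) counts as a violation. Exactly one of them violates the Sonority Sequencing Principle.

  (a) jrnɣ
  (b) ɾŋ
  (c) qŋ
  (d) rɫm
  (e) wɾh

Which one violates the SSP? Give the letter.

(a) 8-7-5-4 → obeys
(b) 7-5 → obeys
(c) 1-5 → violates
(d) 7-6-5 → obeys
(e) 8-7-3 → obeys

c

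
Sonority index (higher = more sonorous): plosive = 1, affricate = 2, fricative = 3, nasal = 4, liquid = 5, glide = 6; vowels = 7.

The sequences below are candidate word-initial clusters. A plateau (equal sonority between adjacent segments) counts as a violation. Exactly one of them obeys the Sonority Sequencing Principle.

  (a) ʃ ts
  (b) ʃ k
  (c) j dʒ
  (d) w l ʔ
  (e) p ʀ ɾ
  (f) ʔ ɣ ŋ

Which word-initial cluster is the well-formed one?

(a) sonority 3-2: ill-formed.
(b) sonority 3-1: ill-formed.
(c) sonority 6-2: ill-formed.
(d) sonority 6-5-1: ill-formed.
(e) sonority 1-5-5: ill-formed.
(f) sonority 1-3-4: well-formed.

f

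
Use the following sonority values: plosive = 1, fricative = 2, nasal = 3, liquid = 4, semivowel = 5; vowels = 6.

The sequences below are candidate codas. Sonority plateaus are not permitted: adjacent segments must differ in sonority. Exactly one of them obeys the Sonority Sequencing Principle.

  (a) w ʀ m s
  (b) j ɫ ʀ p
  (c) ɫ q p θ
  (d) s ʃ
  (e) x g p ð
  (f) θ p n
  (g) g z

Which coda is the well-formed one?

(a) sonority 5-4-3-2: well-formed.
(b) sonority 5-4-4-1: ill-formed.
(c) sonority 4-1-1-2: ill-formed.
(d) sonority 2-2: ill-formed.
(e) sonority 2-1-1-2: ill-formed.
(f) sonority 2-1-3: ill-formed.
(g) sonority 1-2: ill-formed.

a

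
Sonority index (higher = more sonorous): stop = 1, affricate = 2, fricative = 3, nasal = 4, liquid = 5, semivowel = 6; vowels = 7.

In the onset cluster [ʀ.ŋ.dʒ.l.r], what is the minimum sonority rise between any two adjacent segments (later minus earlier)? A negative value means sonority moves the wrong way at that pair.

/ʀ/ — liquid, sonority 5.
/ŋ/ — nasal, sonority 4.
/dʒ/ — affricate, sonority 2.
/l/ — liquid, sonority 5.
/r/ — liquid, sonority 5.
/ʀ/→/ŋ/: change -1.
/ŋ/→/dʒ/: change -2.
/dʒ/→/l/: change +3.
/l/→/r/: change +0.
Minimum = -2.

-2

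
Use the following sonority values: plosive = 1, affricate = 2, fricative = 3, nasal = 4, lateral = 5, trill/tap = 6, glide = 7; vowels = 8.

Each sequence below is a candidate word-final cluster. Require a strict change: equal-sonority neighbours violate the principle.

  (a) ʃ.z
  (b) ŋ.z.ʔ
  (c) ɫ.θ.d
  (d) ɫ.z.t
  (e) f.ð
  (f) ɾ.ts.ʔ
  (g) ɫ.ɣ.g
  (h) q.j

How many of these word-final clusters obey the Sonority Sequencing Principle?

5

(a) 3-3 → violates
(b) 4-3-1 → obeys
(c) 5-3-1 → obeys
(d) 5-3-1 → obeys
(e) 3-3 → violates
(f) 6-2-1 → obeys
(g) 5-3-1 → obeys
(h) 1-7 → violates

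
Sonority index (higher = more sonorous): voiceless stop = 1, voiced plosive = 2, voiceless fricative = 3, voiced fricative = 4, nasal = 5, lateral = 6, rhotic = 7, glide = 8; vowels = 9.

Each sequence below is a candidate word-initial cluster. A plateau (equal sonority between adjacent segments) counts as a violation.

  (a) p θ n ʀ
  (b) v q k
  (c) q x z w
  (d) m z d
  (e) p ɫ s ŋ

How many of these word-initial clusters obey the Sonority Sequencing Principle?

(a) sonority 1-3-5-7: well-formed.
(b) sonority 4-1-1: ill-formed.
(c) sonority 1-3-4-8: well-formed.
(d) sonority 5-4-2: ill-formed.
(e) sonority 1-6-3-5: ill-formed.

2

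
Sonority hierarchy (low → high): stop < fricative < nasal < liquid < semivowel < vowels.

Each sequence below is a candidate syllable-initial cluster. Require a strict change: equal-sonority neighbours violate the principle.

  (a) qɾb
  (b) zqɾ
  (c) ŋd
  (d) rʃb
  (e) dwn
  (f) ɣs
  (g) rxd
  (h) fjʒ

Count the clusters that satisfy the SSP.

(a) sonority 1-4-1: ill-formed.
(b) sonority 2-1-4: ill-formed.
(c) sonority 3-1: ill-formed.
(d) sonority 4-2-1: ill-formed.
(e) sonority 1-5-3: ill-formed.
(f) sonority 2-2: ill-formed.
(g) sonority 4-2-1: ill-formed.
(h) sonority 2-5-2: ill-formed.

0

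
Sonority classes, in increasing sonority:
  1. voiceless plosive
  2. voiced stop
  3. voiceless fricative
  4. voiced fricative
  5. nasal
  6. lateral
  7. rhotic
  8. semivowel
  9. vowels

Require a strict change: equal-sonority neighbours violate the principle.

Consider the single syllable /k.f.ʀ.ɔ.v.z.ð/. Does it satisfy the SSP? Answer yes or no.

Onset: /k/ is a voiceless plosive (sonority 1), /f/ is a voiceless fricative (sonority 3), /ʀ/ is a rhotic (sonority 7); then the nucleus /ɔ/ (sonority 9).
Onset profile 1-3-7-9 — rises to the nucleus.
Coda: /v/ is a voiced fricative (sonority 4), /z/ is a voiced fricative (sonority 4), /ð/ is a voiced fricative (sonority 4).
Coda profile 9-4-4-4 — does not strictly fall throughout.

no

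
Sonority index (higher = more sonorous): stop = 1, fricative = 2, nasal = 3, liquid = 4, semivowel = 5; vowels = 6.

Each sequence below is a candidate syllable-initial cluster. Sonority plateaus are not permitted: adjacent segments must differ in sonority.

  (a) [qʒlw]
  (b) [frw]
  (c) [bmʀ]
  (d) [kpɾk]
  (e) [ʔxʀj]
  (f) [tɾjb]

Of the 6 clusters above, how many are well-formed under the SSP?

(a) 1-2-4-5 → obeys
(b) 2-4-5 → obeys
(c) 1-3-4 → obeys
(d) 1-1-4-1 → violates
(e) 1-2-4-5 → obeys
(f) 1-4-5-1 → violates

4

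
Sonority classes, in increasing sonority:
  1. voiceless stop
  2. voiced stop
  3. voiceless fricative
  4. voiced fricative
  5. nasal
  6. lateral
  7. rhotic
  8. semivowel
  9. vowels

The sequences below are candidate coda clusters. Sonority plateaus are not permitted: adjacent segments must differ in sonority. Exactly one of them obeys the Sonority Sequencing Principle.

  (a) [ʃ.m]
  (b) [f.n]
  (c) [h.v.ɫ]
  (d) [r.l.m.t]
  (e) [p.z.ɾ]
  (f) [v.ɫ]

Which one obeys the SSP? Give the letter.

(a) sonority 3-5: ill-formed.
(b) sonority 3-5: ill-formed.
(c) sonority 3-4-6: ill-formed.
(d) sonority 7-6-5-1: well-formed.
(e) sonority 1-4-7: ill-formed.
(f) sonority 4-6: ill-formed.

d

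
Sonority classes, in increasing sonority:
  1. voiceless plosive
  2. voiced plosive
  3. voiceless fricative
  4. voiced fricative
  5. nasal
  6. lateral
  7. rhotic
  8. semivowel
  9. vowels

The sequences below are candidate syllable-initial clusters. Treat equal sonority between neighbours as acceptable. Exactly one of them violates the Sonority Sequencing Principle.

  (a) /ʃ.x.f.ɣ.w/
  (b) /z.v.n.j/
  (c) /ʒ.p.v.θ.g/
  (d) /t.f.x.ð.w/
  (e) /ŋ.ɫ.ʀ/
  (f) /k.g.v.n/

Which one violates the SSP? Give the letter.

c

(a) /ʃ.x.f.ɣ.w/: profile 3-3-3-4-8 — obeys.
(b) /z.v.n.j/: profile 4-4-5-8 — obeys.
(c) /ʒ.p.v.θ.g/: profile 4-1-4-3-2 — violates.
(d) /t.f.x.ð.w/: profile 1-3-3-4-8 — obeys.
(e) /ŋ.ɫ.ʀ/: profile 5-6-7 — obeys.
(f) /k.g.v.n/: profile 1-2-4-5 — obeys.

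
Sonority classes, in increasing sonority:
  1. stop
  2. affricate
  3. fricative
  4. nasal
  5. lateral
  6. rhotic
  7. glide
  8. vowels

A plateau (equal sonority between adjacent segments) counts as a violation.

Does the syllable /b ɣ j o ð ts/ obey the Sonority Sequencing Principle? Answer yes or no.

Onset: /b/ is a stop (sonority 1), /ɣ/ is a fricative (sonority 3), /j/ is a glide (sonority 7); then the nucleus /o/ (sonority 8).
Onset profile 1-3-7-8 — rises to the nucleus.
Coda: /ð/ is a fricative (sonority 3), /ts/ is an affricate (sonority 2).
Coda profile 8-3-2 — falls from the nucleus.

yes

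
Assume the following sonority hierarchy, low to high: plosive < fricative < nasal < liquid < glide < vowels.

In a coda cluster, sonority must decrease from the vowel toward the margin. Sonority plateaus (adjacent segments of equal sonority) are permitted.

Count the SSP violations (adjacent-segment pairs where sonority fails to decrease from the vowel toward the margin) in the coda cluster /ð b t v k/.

/ð/ is a fricative (sonority 2).
/b/ is a plosive (sonority 1).
/t/ is a plosive (sonority 1).
/v/ is a fricative (sonority 2).
/k/ is a plosive (sonority 1).
/ð/→/b/: 2→1 (falls) — ok.
/b/→/t/: 1→1 (plateau, allowed) — ok.
/t/→/v/: 1→2 (does not fall) — violation.
/v/→/k/: 2→1 (falls) — ok.

1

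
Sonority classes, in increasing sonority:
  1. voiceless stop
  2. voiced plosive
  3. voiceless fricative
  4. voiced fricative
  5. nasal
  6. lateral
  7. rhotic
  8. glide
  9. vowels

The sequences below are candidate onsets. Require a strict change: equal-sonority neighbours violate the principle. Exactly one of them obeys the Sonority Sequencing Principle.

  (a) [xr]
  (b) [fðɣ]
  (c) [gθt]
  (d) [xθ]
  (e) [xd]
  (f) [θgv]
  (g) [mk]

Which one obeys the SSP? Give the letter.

a

(a) sonority 3-7: well-formed.
(b) sonority 3-4-4: ill-formed.
(c) sonority 2-3-1: ill-formed.
(d) sonority 3-3: ill-formed.
(e) sonority 3-2: ill-formed.
(f) sonority 3-2-4: ill-formed.
(g) sonority 5-1: ill-formed.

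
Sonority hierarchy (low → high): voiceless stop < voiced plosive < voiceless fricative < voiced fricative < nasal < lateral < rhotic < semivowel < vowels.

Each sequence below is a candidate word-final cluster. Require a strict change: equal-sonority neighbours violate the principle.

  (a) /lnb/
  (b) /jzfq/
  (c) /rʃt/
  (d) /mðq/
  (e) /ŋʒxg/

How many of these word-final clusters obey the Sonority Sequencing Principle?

5

(a) /lnb/: profile 6-5-2 — obeys.
(b) /jzfq/: profile 8-4-3-1 — obeys.
(c) /rʃt/: profile 7-3-1 — obeys.
(d) /mðq/: profile 5-4-1 — obeys.
(e) /ŋʒxg/: profile 5-4-3-2 — obeys.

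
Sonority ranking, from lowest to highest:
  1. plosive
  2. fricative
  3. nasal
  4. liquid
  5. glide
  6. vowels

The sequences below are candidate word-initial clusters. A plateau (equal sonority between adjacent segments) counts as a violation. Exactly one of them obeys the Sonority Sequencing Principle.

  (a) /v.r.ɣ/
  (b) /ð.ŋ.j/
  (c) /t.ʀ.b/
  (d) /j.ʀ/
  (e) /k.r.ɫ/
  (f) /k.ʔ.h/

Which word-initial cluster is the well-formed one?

(a) /v.r.ɣ/: profile 2-4-2 — violates.
(b) /ð.ŋ.j/: profile 2-3-5 — obeys.
(c) /t.ʀ.b/: profile 1-4-1 — violates.
(d) /j.ʀ/: profile 5-4 — violates.
(e) /k.r.ɫ/: profile 1-4-4 — violates.
(f) /k.ʔ.h/: profile 1-1-2 — violates.

b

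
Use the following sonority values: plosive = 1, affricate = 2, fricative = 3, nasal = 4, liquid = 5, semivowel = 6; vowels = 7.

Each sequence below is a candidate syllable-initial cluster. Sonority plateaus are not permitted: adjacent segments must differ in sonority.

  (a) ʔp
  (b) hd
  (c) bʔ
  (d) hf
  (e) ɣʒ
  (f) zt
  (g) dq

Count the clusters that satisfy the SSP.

0

(a) 1-1 → violates
(b) 3-1 → violates
(c) 1-1 → violates
(d) 3-3 → violates
(e) 3-3 → violates
(f) 3-1 → violates
(g) 1-1 → violates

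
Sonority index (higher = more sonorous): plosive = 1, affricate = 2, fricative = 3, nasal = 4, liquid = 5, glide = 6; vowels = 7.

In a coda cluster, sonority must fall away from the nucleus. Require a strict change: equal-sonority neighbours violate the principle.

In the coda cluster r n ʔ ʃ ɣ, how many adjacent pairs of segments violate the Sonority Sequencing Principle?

2

/r/ is a liquid (sonority 5).
/n/ is a nasal (sonority 4).
/ʔ/ is a plosive (sonority 1).
/ʃ/ is a fricative (sonority 3).
/ɣ/ is a fricative (sonority 3).
/r/→/n/: 5→4 (falls) — ok.
/n/→/ʔ/: 4→1 (falls) — ok.
/ʔ/→/ʃ/: 1→3 (does not fall) — violation.
/ʃ/→/ɣ/: 3→3 (plateau) — violation.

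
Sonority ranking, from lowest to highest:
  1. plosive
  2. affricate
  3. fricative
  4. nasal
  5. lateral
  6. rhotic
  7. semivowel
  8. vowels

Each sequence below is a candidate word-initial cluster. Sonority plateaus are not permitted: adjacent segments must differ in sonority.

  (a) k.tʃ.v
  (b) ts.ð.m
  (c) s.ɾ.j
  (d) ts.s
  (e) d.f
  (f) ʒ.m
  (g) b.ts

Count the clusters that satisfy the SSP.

(a) 1-2-3 → obeys
(b) 2-3-4 → obeys
(c) 3-6-7 → obeys
(d) 2-3 → obeys
(e) 1-3 → obeys
(f) 3-4 → obeys
(g) 1-2 → obeys

7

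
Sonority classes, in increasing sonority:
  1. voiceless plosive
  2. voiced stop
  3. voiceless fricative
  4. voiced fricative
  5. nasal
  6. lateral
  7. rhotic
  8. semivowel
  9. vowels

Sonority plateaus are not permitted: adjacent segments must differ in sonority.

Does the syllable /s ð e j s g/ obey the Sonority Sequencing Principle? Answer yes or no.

Onset: /s/ is a voiceless fricative (sonority 3), /ð/ is a voiced fricative (sonority 4); then the nucleus /e/ (sonority 9).
Onset profile 3-4-9 — rises to the nucleus.
Coda: /j/ is a semivowel (sonority 8), /s/ is a voiceless fricative (sonority 3), /g/ is a voiced stop (sonority 2).
Coda profile 9-8-3-2 — falls from the nucleus.

yes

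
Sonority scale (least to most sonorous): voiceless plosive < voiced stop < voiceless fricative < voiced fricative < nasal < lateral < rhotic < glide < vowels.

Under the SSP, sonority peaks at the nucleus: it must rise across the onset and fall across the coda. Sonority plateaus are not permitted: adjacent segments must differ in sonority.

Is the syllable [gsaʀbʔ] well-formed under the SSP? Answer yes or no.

yes

Onset: /g/ is a voiced stop (sonority 2), /s/ is a voiceless fricative (sonority 3); then the nucleus /a/ (sonority 9).
Onset profile 2-3-9 — rises to the nucleus.
Coda: /ʀ/ is a rhotic (sonority 7), /b/ is a voiced stop (sonority 2), /ʔ/ is a voiceless plosive (sonority 1).
Coda profile 9-7-2-1 — falls from the nucleus.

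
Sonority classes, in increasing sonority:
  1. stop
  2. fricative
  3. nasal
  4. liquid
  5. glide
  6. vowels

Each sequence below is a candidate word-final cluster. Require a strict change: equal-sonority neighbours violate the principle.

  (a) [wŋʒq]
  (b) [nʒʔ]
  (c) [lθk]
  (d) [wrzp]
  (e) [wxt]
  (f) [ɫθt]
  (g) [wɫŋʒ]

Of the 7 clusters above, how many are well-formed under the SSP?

7

(a) sonority 5-3-2-1: well-formed.
(b) sonority 3-2-1: well-formed.
(c) sonority 4-2-1: well-formed.
(d) sonority 5-4-2-1: well-formed.
(e) sonority 5-2-1: well-formed.
(f) sonority 4-2-1: well-formed.
(g) sonority 5-4-3-2: well-formed.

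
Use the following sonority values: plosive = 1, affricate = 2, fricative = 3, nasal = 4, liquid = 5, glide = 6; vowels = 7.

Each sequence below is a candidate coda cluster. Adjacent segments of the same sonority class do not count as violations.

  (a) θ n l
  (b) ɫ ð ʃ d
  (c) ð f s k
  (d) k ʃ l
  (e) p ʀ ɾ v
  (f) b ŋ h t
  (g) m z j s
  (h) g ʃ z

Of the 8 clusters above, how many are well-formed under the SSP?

(a) 3-4-5 → violates
(b) 5-3-3-1 → obeys
(c) 3-3-3-1 → obeys
(d) 1-3-5 → violates
(e) 1-5-5-3 → violates
(f) 1-4-3-1 → violates
(g) 4-3-6-3 → violates
(h) 1-3-3 → violates

2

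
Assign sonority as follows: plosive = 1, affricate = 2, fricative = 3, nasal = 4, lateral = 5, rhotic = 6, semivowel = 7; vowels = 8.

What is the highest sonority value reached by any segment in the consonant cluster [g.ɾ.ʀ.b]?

6

/g/: plosive = 1.
/ɾ/: rhotic = 6.
/ʀ/: rhotic = 6.
/b/: plosive = 1.
The maximum is 6.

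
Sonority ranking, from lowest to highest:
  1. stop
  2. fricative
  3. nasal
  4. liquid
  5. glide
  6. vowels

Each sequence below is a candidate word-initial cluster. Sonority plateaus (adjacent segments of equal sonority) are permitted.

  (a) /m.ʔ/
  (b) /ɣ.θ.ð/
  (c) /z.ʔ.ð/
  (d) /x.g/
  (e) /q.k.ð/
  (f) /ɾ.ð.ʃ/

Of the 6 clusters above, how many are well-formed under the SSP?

2

(a) sonority 3-1: ill-formed.
(b) sonority 2-2-2: well-formed.
(c) sonority 2-1-2: ill-formed.
(d) sonority 2-1: ill-formed.
(e) sonority 1-1-2: well-formed.
(f) sonority 4-2-2: ill-formed.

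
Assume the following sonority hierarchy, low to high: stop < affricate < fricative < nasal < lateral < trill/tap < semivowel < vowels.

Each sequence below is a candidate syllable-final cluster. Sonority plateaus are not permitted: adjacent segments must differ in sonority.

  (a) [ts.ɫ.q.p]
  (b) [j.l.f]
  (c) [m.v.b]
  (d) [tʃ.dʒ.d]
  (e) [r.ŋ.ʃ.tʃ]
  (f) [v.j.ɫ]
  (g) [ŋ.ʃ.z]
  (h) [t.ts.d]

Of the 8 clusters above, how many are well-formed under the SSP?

(a) [ts.ɫ.q.p]: profile 2-5-1-1 — violates.
(b) [j.l.f]: profile 7-5-3 — obeys.
(c) [m.v.b]: profile 4-3-1 — obeys.
(d) [tʃ.dʒ.d]: profile 2-2-1 — violates.
(e) [r.ŋ.ʃ.tʃ]: profile 6-4-3-2 — obeys.
(f) [v.j.ɫ]: profile 3-7-5 — violates.
(g) [ŋ.ʃ.z]: profile 4-3-3 — violates.
(h) [t.ts.d]: profile 1-2-1 — violates.

3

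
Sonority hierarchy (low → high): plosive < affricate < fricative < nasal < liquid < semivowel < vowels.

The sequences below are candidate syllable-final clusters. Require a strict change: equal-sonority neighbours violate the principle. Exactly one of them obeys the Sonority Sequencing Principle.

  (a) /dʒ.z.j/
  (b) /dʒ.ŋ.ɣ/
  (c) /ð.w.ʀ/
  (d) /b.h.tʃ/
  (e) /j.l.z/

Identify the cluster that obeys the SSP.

e

(a) /dʒ.z.j/: profile 2-3-6 — violates.
(b) /dʒ.ŋ.ɣ/: profile 2-4-3 — violates.
(c) /ð.w.ʀ/: profile 3-6-5 — violates.
(d) /b.h.tʃ/: profile 1-3-2 — violates.
(e) /j.l.z/: profile 6-5-3 — obeys.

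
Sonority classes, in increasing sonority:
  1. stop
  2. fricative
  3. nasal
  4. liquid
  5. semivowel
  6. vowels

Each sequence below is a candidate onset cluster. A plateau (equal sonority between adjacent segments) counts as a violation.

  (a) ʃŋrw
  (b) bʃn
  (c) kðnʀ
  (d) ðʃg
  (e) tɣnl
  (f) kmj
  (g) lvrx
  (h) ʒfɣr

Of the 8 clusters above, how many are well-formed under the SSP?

(a) 2-3-4-5 → obeys
(b) 1-2-3 → obeys
(c) 1-2-3-4 → obeys
(d) 2-2-1 → violates
(e) 1-2-3-4 → obeys
(f) 1-3-5 → obeys
(g) 4-2-4-2 → violates
(h) 2-2-2-4 → violates

5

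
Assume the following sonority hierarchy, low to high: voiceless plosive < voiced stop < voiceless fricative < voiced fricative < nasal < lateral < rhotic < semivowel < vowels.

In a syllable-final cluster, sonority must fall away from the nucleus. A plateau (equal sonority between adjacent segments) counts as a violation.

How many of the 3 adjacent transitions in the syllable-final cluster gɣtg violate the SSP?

/g/ — voiced stop, sonority 2.
/ɣ/ — voiced fricative, sonority 4.
/t/ — voiceless plosive, sonority 1.
/g/ — voiced stop, sonority 2.
/g/→/ɣ/: 2→4 (does not fall) — violation.
/ɣ/→/t/: 4→1 (falls) — ok.
/t/→/g/: 1→2 (does not fall) — violation.

2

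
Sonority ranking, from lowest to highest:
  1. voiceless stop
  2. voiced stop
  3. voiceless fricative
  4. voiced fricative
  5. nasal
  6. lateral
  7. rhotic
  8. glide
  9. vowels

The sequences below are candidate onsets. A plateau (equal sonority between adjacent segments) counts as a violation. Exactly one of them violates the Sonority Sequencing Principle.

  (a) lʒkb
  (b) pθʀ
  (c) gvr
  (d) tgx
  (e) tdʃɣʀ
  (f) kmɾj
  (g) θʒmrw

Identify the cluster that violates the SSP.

a

(a) 6-4-1-2 → violates
(b) 1-3-7 → obeys
(c) 2-4-7 → obeys
(d) 1-2-3 → obeys
(e) 1-2-3-4-7 → obeys
(f) 1-5-7-8 → obeys
(g) 3-4-5-7-8 → obeys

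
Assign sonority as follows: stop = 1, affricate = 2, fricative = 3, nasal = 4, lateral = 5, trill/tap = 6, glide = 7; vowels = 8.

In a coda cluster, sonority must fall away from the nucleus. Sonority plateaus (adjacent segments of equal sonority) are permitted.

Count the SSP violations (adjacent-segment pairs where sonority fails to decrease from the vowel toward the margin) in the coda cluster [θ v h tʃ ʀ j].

/θ/: fricative = 3.
/v/: fricative = 3.
/h/: fricative = 3.
/tʃ/: affricate = 2.
/ʀ/: trill/tap = 6.
/j/: glide = 7.
/θ/→/v/: 3→3 (plateau, allowed) — ok.
/v/→/h/: 3→3 (plateau, allowed) — ok.
/h/→/tʃ/: 3→2 (falls) — ok.
/tʃ/→/ʀ/: 2→6 (does not fall) — violation.
/ʀ/→/j/: 6→7 (does not fall) — violation.

2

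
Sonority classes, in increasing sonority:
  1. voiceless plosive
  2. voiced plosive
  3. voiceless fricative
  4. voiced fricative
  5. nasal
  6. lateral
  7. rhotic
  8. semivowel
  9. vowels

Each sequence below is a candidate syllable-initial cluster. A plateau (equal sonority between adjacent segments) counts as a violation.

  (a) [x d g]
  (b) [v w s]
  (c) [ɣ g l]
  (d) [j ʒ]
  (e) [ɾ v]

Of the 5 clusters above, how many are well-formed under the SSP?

(a) sonority 3-2-2: ill-formed.
(b) sonority 4-8-3: ill-formed.
(c) sonority 4-2-6: ill-formed.
(d) sonority 8-4: ill-formed.
(e) sonority 7-4: ill-formed.

0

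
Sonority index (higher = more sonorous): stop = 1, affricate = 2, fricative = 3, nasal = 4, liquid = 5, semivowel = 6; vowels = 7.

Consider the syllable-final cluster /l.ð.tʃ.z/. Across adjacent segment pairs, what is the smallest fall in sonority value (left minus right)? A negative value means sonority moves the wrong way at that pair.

/l/: liquid = 5.
/ð/: fricative = 3.
/tʃ/: affricate = 2.
/z/: fricative = 3.
/l/→/ð/: change +2.
/ð/→/tʃ/: change +1.
/tʃ/→/z/: change -1.
Minimum = -1.

-1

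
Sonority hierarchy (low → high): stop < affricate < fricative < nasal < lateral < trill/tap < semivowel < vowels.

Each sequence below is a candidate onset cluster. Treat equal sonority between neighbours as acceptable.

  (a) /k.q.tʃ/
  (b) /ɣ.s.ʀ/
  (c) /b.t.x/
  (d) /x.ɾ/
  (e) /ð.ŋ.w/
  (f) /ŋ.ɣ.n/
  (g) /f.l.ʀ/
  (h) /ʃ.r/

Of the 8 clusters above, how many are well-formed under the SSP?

(a) /k.q.tʃ/: profile 1-1-2 — obeys.
(b) /ɣ.s.ʀ/: profile 3-3-6 — obeys.
(c) /b.t.x/: profile 1-1-3 — obeys.
(d) /x.ɾ/: profile 3-6 — obeys.
(e) /ð.ŋ.w/: profile 3-4-7 — obeys.
(f) /ŋ.ɣ.n/: profile 4-3-4 — violates.
(g) /f.l.ʀ/: profile 3-5-6 — obeys.
(h) /ʃ.r/: profile 3-6 — obeys.

7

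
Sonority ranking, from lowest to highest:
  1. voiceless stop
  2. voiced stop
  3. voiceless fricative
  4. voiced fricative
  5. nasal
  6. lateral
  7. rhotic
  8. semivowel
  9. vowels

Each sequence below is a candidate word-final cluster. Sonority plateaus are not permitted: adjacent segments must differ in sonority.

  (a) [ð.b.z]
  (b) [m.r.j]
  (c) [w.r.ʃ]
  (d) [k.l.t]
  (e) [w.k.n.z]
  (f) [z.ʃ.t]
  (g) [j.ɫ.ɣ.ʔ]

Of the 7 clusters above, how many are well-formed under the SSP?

(a) 4-2-4 → violates
(b) 5-7-8 → violates
(c) 8-7-3 → obeys
(d) 1-6-1 → violates
(e) 8-1-5-4 → violates
(f) 4-3-1 → obeys
(g) 8-6-4-1 → obeys

3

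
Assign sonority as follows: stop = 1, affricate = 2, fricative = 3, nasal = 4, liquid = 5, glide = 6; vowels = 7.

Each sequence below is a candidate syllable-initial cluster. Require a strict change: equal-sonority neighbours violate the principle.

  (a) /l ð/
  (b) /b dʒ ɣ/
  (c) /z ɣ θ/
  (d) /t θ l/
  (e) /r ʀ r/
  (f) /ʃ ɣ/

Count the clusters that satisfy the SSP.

(a) sonority 5-3: ill-formed.
(b) sonority 1-2-3: well-formed.
(c) sonority 3-3-3: ill-formed.
(d) sonority 1-3-5: well-formed.
(e) sonority 5-5-5: ill-formed.
(f) sonority 3-3: ill-formed.

2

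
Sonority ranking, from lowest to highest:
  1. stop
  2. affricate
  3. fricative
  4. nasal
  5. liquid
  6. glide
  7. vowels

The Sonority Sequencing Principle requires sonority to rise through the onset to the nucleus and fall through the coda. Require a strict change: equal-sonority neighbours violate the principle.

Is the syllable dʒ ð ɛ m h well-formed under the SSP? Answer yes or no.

Onset: /dʒ/ is an affricate (sonority 2), /ð/ is a fricative (sonority 3); then the nucleus /ɛ/ (sonority 7).
Onset profile 2-3-7 — rises to the nucleus.
Coda: /m/ is a nasal (sonority 4), /h/ is a fricative (sonority 3).
Coda profile 7-4-3 — falls from the nucleus.

yes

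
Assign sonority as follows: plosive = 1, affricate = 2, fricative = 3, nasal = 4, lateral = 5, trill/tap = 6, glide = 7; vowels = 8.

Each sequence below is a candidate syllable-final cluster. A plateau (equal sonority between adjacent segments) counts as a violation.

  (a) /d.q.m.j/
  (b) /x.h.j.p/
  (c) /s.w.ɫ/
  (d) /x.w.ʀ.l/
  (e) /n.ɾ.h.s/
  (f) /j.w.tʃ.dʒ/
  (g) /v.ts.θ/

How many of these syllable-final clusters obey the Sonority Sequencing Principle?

(a) 1-1-4-7 → violates
(b) 3-3-7-1 → violates
(c) 3-7-5 → violates
(d) 3-7-6-5 → violates
(e) 4-6-3-3 → violates
(f) 7-7-2-2 → violates
(g) 3-2-3 → violates

0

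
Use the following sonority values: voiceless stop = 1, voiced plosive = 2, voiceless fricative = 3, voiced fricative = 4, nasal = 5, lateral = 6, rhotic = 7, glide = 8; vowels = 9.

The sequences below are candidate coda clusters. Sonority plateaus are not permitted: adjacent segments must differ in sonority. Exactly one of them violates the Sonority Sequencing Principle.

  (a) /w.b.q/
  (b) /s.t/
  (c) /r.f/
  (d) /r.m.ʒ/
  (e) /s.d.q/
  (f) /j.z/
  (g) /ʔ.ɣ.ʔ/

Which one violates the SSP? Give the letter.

g

(a) sonority 8-2-1: well-formed.
(b) sonority 3-1: well-formed.
(c) sonority 7-3: well-formed.
(d) sonority 7-5-4: well-formed.
(e) sonority 3-2-1: well-formed.
(f) sonority 8-4: well-formed.
(g) sonority 1-4-1: ill-formed.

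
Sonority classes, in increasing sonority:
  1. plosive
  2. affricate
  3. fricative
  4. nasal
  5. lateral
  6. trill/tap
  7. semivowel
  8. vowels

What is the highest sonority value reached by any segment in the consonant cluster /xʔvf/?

/x/ — fricative, sonority 3.
/ʔ/ — plosive, sonority 1.
/v/ — fricative, sonority 3.
/f/ — fricative, sonority 3.
The maximum is 3.

3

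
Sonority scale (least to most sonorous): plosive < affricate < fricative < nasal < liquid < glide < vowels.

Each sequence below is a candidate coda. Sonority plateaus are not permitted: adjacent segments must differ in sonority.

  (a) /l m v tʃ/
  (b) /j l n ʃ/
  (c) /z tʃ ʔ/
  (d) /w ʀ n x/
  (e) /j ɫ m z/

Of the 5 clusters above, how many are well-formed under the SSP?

5

(a) 5-4-3-2 → obeys
(b) 6-5-4-3 → obeys
(c) 3-2-1 → obeys
(d) 6-5-4-3 → obeys
(e) 6-5-4-3 → obeys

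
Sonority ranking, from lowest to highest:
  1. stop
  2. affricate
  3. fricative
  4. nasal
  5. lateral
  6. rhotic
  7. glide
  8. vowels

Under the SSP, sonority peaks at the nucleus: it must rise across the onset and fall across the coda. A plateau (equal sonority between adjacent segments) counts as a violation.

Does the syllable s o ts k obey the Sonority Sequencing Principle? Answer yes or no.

Onset: /s/ is a fricative (sonority 3); then the nucleus /o/ (sonority 8).
Onset profile 3-8 — rises to the nucleus.
Coda: /ts/ is an affricate (sonority 2), /k/ is a stop (sonority 1).
Coda profile 8-2-1 — falls from the nucleus.

yes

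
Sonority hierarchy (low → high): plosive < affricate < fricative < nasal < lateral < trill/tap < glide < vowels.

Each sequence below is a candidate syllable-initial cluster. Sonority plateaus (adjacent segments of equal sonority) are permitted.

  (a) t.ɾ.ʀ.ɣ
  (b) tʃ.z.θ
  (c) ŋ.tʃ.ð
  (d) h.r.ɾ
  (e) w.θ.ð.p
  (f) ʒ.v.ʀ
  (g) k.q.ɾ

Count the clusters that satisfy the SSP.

4

(a) 1-6-6-3 → violates
(b) 2-3-3 → obeys
(c) 4-2-3 → violates
(d) 3-6-6 → obeys
(e) 7-3-3-1 → violates
(f) 3-3-6 → obeys
(g) 1-1-6 → obeys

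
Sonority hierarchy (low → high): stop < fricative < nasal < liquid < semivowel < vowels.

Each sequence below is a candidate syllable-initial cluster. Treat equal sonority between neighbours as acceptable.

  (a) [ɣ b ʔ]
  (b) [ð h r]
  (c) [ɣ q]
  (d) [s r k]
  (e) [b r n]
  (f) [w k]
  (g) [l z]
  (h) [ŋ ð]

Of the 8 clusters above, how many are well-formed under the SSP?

1

(a) sonority 2-1-1: ill-formed.
(b) sonority 2-2-4: well-formed.
(c) sonority 2-1: ill-formed.
(d) sonority 2-4-1: ill-formed.
(e) sonority 1-4-3: ill-formed.
(f) sonority 5-1: ill-formed.
(g) sonority 4-2: ill-formed.
(h) sonority 3-2: ill-formed.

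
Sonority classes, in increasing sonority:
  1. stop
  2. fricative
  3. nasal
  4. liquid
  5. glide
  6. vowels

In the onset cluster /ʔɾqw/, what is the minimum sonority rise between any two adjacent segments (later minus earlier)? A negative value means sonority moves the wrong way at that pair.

-3

/ʔ/ is a stop (sonority 1).
/ɾ/ is a liquid (sonority 4).
/q/ is a stop (sonority 1).
/w/ is a glide (sonority 5).
/ʔ/→/ɾ/: change +3.
/ɾ/→/q/: change -3.
/q/→/w/: change +4.
Minimum = -3.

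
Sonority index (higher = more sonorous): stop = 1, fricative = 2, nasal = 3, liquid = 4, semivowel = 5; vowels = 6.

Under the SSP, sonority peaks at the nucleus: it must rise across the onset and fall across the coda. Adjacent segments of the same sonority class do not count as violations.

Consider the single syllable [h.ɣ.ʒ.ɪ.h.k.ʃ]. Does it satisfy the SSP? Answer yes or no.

Onset: /h/ is a fricative (sonority 2), /ɣ/ is a fricative (sonority 2), /ʒ/ is a fricative (sonority 2); then the nucleus /ɪ/ (sonority 6).
Onset profile 2-2-2-6 — rises to the nucleus.
Coda: /h/ is a fricative (sonority 2), /k/ is a stop (sonority 1), /ʃ/ is a fricative (sonority 2).
Coda profile 6-2-1-2 — does not fall throughout.

no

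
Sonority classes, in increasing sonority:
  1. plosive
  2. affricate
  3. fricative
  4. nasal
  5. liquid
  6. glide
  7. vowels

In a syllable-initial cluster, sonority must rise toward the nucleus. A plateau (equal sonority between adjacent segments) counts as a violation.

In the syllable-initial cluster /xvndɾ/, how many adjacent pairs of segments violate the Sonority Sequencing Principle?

/x/ — fricative, sonority 3.
/v/ — fricative, sonority 3.
/n/ — nasal, sonority 4.
/d/ — plosive, sonority 1.
/ɾ/ — liquid, sonority 5.
/x/→/v/: 3→3 (plateau) — violation.
/v/→/n/: 3→4 (rises) — ok.
/n/→/d/: 4→1 (does not rise) — violation.
/d/→/ɾ/: 1→5 (rises) — ok.

2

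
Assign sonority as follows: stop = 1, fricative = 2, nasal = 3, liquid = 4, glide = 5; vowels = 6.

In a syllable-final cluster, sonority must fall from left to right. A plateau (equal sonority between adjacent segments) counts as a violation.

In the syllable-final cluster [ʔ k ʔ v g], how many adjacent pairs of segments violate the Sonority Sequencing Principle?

3

/ʔ/ — stop, sonority 1.
/k/ — stop, sonority 1.
/ʔ/ — stop, sonority 1.
/v/ — fricative, sonority 2.
/g/ — stop, sonority 1.
/ʔ/→/k/: 1→1 (plateau) — violation.
/k/→/ʔ/: 1→1 (plateau) — violation.
/ʔ/→/v/: 1→2 (does not fall) — violation.
/v/→/g/: 2→1 (falls) — ok.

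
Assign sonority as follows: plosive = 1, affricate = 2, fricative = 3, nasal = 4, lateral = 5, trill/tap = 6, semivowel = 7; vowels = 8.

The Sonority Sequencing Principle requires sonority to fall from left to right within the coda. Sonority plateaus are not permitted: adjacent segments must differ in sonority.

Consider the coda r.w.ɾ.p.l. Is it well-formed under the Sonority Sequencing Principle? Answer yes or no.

/r/ — trill/tap, sonority 6.
/w/ — semivowel, sonority 7.
/ɾ/ — trill/tap, sonority 6.
/p/ — plosive, sonority 1.
/l/ — lateral, sonority 5.
The profile is 6-7-6-1-5. Between /r/ (6) and /w/ (7) sonority does not fall, so the cluster violates the SSP.

no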